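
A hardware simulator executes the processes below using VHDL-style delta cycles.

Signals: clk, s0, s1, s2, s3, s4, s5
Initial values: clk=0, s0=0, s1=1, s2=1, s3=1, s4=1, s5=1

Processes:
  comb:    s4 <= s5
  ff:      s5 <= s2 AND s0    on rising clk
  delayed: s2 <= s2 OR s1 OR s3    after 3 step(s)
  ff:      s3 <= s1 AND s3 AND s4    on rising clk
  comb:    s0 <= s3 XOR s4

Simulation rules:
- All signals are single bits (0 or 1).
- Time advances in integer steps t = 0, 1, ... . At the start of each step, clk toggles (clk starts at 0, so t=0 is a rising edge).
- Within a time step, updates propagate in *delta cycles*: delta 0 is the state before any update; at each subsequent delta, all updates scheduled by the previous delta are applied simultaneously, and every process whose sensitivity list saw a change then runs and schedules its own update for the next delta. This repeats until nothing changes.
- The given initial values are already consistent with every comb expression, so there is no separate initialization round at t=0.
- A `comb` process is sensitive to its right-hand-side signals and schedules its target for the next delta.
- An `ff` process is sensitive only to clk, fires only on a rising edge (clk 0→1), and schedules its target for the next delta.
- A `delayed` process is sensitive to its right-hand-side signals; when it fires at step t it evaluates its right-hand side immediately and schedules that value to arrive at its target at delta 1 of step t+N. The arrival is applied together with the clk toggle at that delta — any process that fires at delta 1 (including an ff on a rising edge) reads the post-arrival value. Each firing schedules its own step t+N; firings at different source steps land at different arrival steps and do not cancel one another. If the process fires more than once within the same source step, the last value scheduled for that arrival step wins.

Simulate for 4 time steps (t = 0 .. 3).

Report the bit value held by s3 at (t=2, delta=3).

t0.Δ0 s1=1 s4=1 s3=1 s5=1 clk=0 s2=1 s0=0
t0.Δ1 s1=1 s4=1 s3=1 s5=1 clk=1 s2=1 s0=0
t0.Δ2 s1=1 s4=1 s3=1 s5=0 clk=1 s2=1 s0=0
t0.Δ3 s1=1 s4=0 s3=1 s5=0 clk=1 s2=1 s0=0
t0.Δ4 s1=1 s4=0 s3=1 s5=0 clk=1 s2=1 s0=1
t1.Δ0 s1=1 s4=0 s3=1 s5=0 clk=1 s2=1 s0=1
t1.Δ1 s1=1 s4=0 s3=1 s5=0 clk=0 s2=1 s0=1
t2.Δ0 s1=1 s4=0 s3=1 s5=0 clk=0 s2=1 s0=1
t2.Δ1 s1=1 s4=0 s3=1 s5=0 clk=1 s2=1 s0=1
t2.Δ2 s1=1 s4=0 s3=0 s5=1 clk=1 s2=1 s0=1
t2.Δ3 s1=1 s4=1 s3=0 s5=1 clk=1 s2=1 s0=0
t2.Δ4 s1=1 s4=1 s3=0 s5=1 clk=1 s2=1 s0=1
t3.Δ0 s1=1 s4=1 s3=0 s5=1 clk=1 s2=1 s0=1
t3.Δ1 s1=1 s4=1 s3=0 s5=1 clk=0 s2=1 s0=1

0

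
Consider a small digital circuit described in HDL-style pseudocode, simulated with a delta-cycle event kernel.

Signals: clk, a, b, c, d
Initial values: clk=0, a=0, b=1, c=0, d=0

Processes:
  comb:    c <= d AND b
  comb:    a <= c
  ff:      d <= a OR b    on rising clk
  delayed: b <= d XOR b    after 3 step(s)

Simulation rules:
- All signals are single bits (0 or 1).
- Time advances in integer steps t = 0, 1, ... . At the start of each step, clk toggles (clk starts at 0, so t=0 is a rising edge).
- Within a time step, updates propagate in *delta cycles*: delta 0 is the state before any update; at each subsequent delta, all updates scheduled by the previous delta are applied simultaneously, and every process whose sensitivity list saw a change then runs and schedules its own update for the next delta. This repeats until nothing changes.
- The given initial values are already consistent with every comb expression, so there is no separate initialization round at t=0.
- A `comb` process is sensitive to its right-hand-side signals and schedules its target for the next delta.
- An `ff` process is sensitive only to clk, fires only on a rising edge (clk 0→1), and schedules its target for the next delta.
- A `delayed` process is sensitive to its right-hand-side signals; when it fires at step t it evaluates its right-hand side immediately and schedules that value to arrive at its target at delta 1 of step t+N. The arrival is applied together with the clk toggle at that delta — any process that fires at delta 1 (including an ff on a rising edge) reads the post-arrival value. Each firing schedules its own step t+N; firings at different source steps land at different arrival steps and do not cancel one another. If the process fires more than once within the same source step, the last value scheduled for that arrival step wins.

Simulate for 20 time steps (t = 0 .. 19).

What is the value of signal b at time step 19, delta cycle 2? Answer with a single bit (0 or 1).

[bits: c,d,clk,b,a]
t=0: Δ0=00010 Δ1=00110 Δ2=01110 Δ3=11110 Δ4=11111 | 4Δ
t=1: Δ0=11111 Δ1=11011 | 1Δ
t=2: Δ0=11011 Δ1=11111 | 1Δ
t=3: Δ0=11111 Δ1=11001 Δ2=01001 Δ3=01000 | 3Δ
t=4: Δ0=01000 Δ1=01100 Δ2=00100 | 2Δ
t=5: Δ0=00100 Δ1=00000 | 1Δ
t=6: Δ0=00000 Δ1=00110 Δ2=01110 Δ3=11110 Δ4=11111 | 4Δ
t=7: Δ0=11111 Δ1=11001 Δ2=01001 Δ3=01000 | 3Δ
t=8: Δ0=01000 Δ1=01100 Δ2=00100 | 2Δ
t=9: Δ0=00100 Δ1=00000 | 1Δ
t=10: Δ0=00000 Δ1=00110 Δ2=01110 Δ3=11110 Δ4=11111 | 4Δ
t=11: Δ0=11111 Δ1=11001 Δ2=01001 Δ3=01000 | 3Δ
t=12: Δ0=01000 Δ1=01100 Δ2=00100 | 2Δ
t=13: Δ0=00100 Δ1=00000 | 1Δ
t=14: Δ0=00000 Δ1=00110 Δ2=01110 Δ3=11110 Δ4=11111 | 4Δ
t=15: Δ0=11111 Δ1=11001 Δ2=01001 Δ3=01000 | 3Δ
t=16: Δ0=01000 Δ1=01100 Δ2=00100 | 2Δ
t=17: Δ0=00100 Δ1=00000 | 1Δ
t=18: Δ0=00000 Δ1=00110 Δ2=01110 Δ3=11110 Δ4=11111 | 4Δ
t=19: Δ0=11111 Δ1=11001 Δ2=01001 Δ3=01000 | 3Δ

0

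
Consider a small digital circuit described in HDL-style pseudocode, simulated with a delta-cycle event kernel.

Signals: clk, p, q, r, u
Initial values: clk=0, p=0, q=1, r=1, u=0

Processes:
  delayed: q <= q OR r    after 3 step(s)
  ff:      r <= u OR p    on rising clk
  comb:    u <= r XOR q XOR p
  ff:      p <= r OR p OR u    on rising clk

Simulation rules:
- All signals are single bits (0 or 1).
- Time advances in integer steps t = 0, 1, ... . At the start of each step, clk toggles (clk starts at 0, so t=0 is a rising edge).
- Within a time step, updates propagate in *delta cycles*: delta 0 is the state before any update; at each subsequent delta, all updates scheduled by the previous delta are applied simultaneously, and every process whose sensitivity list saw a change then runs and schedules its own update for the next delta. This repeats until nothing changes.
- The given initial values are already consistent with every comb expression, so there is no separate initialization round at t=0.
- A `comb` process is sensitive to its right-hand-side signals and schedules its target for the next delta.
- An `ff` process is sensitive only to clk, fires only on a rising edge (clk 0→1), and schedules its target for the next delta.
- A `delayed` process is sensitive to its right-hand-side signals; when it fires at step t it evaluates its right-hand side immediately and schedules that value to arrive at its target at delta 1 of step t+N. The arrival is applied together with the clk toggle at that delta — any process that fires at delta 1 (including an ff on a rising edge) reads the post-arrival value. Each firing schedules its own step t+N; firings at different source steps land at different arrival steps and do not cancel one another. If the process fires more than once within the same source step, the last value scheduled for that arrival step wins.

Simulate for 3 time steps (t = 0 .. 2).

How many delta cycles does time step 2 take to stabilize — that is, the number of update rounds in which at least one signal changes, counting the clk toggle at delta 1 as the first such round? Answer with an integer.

3

t0.Δ0 q=1 p=0 r=1 u=0 clk=0
t0.Δ1 q=1 p=0 r=1 u=0 clk=1
t0.Δ2 q=1 p=1 r=0 u=0 clk=1
t1.Δ0 q=1 p=1 r=0 u=0 clk=1
t1.Δ1 q=1 p=1 r=0 u=0 clk=0
t2.Δ0 q=1 p=1 r=0 u=0 clk=0
t2.Δ1 q=1 p=1 r=0 u=0 clk=1
t2.Δ2 q=1 p=1 r=1 u=0 clk=1
t2.Δ3 q=1 p=1 r=1 u=1 clk=1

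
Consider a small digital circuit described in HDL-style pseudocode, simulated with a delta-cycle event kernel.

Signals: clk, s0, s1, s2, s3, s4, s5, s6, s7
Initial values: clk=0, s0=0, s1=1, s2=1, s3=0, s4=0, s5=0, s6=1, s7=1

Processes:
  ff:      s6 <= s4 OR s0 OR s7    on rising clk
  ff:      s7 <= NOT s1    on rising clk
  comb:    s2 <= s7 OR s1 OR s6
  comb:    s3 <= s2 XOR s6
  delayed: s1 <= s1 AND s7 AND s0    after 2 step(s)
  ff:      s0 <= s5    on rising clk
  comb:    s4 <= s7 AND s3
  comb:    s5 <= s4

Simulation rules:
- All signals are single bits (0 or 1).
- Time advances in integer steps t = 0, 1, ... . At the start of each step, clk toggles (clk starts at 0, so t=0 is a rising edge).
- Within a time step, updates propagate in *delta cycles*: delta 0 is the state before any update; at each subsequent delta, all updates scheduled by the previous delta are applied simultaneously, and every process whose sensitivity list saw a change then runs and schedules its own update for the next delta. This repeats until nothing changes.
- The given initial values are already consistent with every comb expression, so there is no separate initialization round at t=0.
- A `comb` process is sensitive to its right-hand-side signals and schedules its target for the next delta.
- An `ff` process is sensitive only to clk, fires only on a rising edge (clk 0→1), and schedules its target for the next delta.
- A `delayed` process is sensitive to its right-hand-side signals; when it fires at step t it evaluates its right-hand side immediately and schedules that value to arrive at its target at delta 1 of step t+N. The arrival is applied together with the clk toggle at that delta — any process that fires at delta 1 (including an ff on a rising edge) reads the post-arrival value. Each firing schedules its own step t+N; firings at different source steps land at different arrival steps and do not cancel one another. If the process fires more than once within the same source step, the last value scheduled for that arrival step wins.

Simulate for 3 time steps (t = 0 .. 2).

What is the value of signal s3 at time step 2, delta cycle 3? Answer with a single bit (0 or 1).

t=0 Δ0: s1=1 s2=1 s0=0 s7=1 clk=0 s6=1 s5=0 s3=0 s4=0
  Δ1: clk:0→1
  Δ2: s7:1→0
  (2Δ to stable)
t=1 Δ0: s1=1 s2=1 s0=0 s7=0 clk=1 s6=1 s5=0 s3=0 s4=0
  Δ1: clk:1→0
  (1Δ to stable)
t=2 Δ0: s1=1 s2=1 s0=0 s7=0 clk=0 s6=1 s5=0 s3=0 s4=0
  Δ1: s1:1→0, clk:0→1
  Δ2: s7:0→1, s6:1→0
  Δ3: s3:0→1
  Δ4: s4:0→1
  Δ5: s5:0→1
  (5Δ to stable)

1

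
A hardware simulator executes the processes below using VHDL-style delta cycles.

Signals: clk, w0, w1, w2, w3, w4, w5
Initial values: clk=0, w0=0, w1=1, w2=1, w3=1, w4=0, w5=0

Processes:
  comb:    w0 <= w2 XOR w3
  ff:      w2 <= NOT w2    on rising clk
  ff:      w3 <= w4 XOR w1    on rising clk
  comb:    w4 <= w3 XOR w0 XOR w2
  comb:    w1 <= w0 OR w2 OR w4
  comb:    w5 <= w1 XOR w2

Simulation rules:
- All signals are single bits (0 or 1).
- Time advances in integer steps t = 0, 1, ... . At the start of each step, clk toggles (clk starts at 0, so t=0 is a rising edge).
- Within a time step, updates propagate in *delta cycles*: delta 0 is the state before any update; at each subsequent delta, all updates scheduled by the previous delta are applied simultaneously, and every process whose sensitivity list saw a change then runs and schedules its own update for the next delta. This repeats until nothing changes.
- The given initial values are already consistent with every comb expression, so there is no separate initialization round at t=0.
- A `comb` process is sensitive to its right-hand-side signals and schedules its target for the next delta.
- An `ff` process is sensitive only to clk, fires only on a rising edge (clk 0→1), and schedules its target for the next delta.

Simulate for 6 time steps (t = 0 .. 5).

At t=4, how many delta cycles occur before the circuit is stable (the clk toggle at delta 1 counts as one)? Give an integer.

5

[bits: w4,clk,w1,w0,w2,w3,w5]
t=0: Δ0=0010110 Δ1=0110110 Δ2=0110010 Δ3=1101011 Δ4=0111010 Δ5=0111011 | 5Δ
t=1: Δ0=0111011 Δ1=0011011 | 1Δ
t=2: Δ0=0011011 Δ1=0111011 Δ2=0111111 Δ3=1110110 Δ4=0110110 | 4Δ
t=3: Δ0=0110110 Δ1=0010110 | 1Δ
t=4: Δ0=0010110 Δ1=0110110 Δ2=0110010 Δ3=1101011 Δ4=0111010 Δ5=0111011 | 5Δ
t=5: Δ0=0111011 Δ1=0011011 | 1Δ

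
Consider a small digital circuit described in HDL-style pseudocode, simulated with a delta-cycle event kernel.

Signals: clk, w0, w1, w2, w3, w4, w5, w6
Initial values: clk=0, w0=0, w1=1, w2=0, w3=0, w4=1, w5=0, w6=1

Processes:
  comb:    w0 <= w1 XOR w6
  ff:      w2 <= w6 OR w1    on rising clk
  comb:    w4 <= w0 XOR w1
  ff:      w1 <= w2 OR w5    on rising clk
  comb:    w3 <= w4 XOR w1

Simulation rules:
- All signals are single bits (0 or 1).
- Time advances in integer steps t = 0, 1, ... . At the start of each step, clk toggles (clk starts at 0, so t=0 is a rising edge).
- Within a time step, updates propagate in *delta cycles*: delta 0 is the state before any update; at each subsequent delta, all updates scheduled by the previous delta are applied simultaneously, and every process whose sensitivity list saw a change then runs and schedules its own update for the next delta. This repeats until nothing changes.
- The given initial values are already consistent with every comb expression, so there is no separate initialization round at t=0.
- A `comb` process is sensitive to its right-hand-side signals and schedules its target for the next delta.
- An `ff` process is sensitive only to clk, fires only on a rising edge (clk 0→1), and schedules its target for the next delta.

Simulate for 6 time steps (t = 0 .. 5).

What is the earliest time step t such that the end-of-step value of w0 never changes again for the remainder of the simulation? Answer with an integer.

t=0 Δ0: w6=1 w3=0 clk=0 w4=1 w0=0 w2=0 w5=0 w1=1
  Δ1: clk:0→1
  Δ2: w2:0→1, w1:1→0
  Δ3: w3:0→1, w4:1→0, w0:0→1
  Δ4: w3:1→0, w4:0→1
  Δ5: w3:0→1
  (5Δ to stable)
t=1 Δ0: w6=1 w3=1 clk=1 w4=1 w0=1 w2=1 w5=0 w1=0
  Δ1: clk:1→0
  (1Δ to stable)
t=2 Δ0: w6=1 w3=1 clk=0 w4=1 w0=1 w2=1 w5=0 w1=0
  Δ1: clk:0→1
  Δ2: w1:0→1
  Δ3: w3:1→0, w4:1→0, w0:1→0
  Δ4: w3:0→1, w4:0→1
  Δ5: w3:1→0
  (5Δ to stable)
t=3 Δ0: w6=1 w3=0 clk=1 w4=1 w0=0 w2=1 w5=0 w1=1
  Δ1: clk:1→0
  (1Δ to stable)
t=4 Δ0: w6=1 w3=0 clk=0 w4=1 w0=0 w2=1 w5=0 w1=1
  Δ1: clk:0→1
  (1Δ to stable)
t=5 Δ0: w6=1 w3=0 clk=1 w4=1 w0=0 w2=1 w5=0 w1=1
  Δ1: clk:1→0
  (1Δ to stable)

2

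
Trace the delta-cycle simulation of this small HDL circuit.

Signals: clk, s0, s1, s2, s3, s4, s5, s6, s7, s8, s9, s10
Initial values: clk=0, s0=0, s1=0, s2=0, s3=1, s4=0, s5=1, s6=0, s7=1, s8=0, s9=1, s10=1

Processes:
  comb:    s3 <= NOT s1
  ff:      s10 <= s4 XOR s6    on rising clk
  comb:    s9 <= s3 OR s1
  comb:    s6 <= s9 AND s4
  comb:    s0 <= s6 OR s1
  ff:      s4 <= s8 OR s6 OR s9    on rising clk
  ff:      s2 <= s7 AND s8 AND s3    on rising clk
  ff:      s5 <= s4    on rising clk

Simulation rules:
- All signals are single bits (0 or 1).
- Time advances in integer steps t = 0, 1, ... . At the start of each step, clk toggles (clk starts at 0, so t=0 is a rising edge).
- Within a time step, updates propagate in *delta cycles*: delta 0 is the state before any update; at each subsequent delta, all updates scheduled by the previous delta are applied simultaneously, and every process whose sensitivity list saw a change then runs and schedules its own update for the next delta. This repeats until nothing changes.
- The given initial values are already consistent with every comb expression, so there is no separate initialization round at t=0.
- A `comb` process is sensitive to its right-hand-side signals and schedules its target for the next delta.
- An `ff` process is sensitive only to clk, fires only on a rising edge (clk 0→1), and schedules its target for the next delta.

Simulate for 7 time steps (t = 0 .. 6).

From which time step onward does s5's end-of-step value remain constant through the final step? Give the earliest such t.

t0.Δ0 clk=0 s10=1 s1=0 s2=0 s3=1 s9=1 s7=1 s0=0 s8=0 s5=1 s4=0 s6=0
t0.Δ1 clk=1 s10=1 s1=0 s2=0 s3=1 s9=1 s7=1 s0=0 s8=0 s5=1 s4=0 s6=0
t0.Δ2 clk=1 s10=0 s1=0 s2=0 s3=1 s9=1 s7=1 s0=0 s8=0 s5=0 s4=1 s6=0
t0.Δ3 clk=1 s10=0 s1=0 s2=0 s3=1 s9=1 s7=1 s0=0 s8=0 s5=0 s4=1 s6=1
t0.Δ4 clk=1 s10=0 s1=0 s2=0 s3=1 s9=1 s7=1 s0=1 s8=0 s5=0 s4=1 s6=1
t1.Δ0 clk=1 s10=0 s1=0 s2=0 s3=1 s9=1 s7=1 s0=1 s8=0 s5=0 s4=1 s6=1
t1.Δ1 clk=0 s10=0 s1=0 s2=0 s3=1 s9=1 s7=1 s0=1 s8=0 s5=0 s4=1 s6=1
t2.Δ0 clk=0 s10=0 s1=0 s2=0 s3=1 s9=1 s7=1 s0=1 s8=0 s5=0 s4=1 s6=1
t2.Δ1 clk=1 s10=0 s1=0 s2=0 s3=1 s9=1 s7=1 s0=1 s8=0 s5=0 s4=1 s6=1
t2.Δ2 clk=1 s10=0 s1=0 s2=0 s3=1 s9=1 s7=1 s0=1 s8=0 s5=1 s4=1 s6=1
t3.Δ0 clk=1 s10=0 s1=0 s2=0 s3=1 s9=1 s7=1 s0=1 s8=0 s5=1 s4=1 s6=1
t3.Δ1 clk=0 s10=0 s1=0 s2=0 s3=1 s9=1 s7=1 s0=1 s8=0 s5=1 s4=1 s6=1
t4.Δ0 clk=0 s10=0 s1=0 s2=0 s3=1 s9=1 s7=1 s0=1 s8=0 s5=1 s4=1 s6=1
t4.Δ1 clk=1 s10=0 s1=0 s2=0 s3=1 s9=1 s7=1 s0=1 s8=0 s5=1 s4=1 s6=1
t5.Δ0 clk=1 s10=0 s1=0 s2=0 s3=1 s9=1 s7=1 s0=1 s8=0 s5=1 s4=1 s6=1
t5.Δ1 clk=0 s10=0 s1=0 s2=0 s3=1 s9=1 s7=1 s0=1 s8=0 s5=1 s4=1 s6=1
t6.Δ0 clk=0 s10=0 s1=0 s2=0 s3=1 s9=1 s7=1 s0=1 s8=0 s5=1 s4=1 s6=1
t6.Δ1 clk=1 s10=0 s1=0 s2=0 s3=1 s9=1 s7=1 s0=1 s8=0 s5=1 s4=1 s6=1

2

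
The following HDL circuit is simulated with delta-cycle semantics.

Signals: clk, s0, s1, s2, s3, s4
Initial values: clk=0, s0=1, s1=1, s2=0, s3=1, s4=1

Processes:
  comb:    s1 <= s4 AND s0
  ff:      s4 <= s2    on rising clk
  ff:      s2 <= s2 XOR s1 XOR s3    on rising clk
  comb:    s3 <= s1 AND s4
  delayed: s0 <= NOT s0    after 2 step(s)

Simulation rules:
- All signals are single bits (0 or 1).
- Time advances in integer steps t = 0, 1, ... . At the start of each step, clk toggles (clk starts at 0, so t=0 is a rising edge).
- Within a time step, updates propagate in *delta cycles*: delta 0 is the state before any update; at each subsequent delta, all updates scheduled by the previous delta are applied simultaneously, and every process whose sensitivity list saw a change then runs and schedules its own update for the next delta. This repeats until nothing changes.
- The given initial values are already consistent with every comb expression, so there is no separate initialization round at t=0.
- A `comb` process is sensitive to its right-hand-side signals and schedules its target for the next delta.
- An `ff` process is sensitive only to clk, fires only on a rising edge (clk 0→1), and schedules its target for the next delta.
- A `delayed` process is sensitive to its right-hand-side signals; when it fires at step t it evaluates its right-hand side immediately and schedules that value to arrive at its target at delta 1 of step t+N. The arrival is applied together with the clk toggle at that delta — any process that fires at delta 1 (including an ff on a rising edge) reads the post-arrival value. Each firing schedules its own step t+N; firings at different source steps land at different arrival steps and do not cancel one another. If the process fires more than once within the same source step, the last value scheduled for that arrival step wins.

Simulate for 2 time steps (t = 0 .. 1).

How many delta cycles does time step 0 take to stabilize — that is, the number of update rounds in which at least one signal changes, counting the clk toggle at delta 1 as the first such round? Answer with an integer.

[bits: s3,s1,s0,s4,clk,s2]
t=0: Δ0=111100 Δ1=111110 Δ2=111010 Δ3=001010 | 3Δ
t=1: Δ0=001010 Δ1=001000 | 1Δ

3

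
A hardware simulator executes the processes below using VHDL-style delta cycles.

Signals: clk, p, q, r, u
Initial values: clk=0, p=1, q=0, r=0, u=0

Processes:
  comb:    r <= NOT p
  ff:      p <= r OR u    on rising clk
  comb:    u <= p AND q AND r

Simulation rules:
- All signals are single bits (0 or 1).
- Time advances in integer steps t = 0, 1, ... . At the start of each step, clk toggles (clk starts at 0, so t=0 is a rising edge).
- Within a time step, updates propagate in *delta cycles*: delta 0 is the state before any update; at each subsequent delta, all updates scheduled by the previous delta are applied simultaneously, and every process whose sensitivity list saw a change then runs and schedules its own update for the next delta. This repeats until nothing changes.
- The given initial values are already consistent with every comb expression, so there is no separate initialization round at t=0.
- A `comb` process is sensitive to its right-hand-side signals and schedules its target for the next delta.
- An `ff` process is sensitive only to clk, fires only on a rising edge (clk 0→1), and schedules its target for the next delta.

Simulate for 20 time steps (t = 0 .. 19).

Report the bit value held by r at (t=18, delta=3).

t0.Δ0 u=0 p=1 r=0 q=0 clk=0
t0.Δ1 u=0 p=1 r=0 q=0 clk=1
t0.Δ2 u=0 p=0 r=0 q=0 clk=1
t0.Δ3 u=0 p=0 r=1 q=0 clk=1
t1.Δ0 u=0 p=0 r=1 q=0 clk=1
t1.Δ1 u=0 p=0 r=1 q=0 clk=0
t2.Δ0 u=0 p=0 r=1 q=0 clk=0
t2.Δ1 u=0 p=0 r=1 q=0 clk=1
t2.Δ2 u=0 p=1 r=1 q=0 clk=1
t2.Δ3 u=0 p=1 r=0 q=0 clk=1
t3.Δ0 u=0 p=1 r=0 q=0 clk=1
t3.Δ1 u=0 p=1 r=0 q=0 clk=0
t4.Δ0 u=0 p=1 r=0 q=0 clk=0
t4.Δ1 u=0 p=1 r=0 q=0 clk=1
t4.Δ2 u=0 p=0 r=0 q=0 clk=1
t4.Δ3 u=0 p=0 r=1 q=0 clk=1
t5.Δ0 u=0 p=0 r=1 q=0 clk=1
t5.Δ1 u=0 p=0 r=1 q=0 clk=0
t6.Δ0 u=0 p=0 r=1 q=0 clk=0
t6.Δ1 u=0 p=0 r=1 q=0 clk=1
t6.Δ2 u=0 p=1 r=1 q=0 clk=1
t6.Δ3 u=0 p=1 r=0 q=0 clk=1
t7.Δ0 u=0 p=1 r=0 q=0 clk=1
t7.Δ1 u=0 p=1 r=0 q=0 clk=0
t8.Δ0 u=0 p=1 r=0 q=0 clk=0
t8.Δ1 u=0 p=1 r=0 q=0 clk=1
t8.Δ2 u=0 p=0 r=0 q=0 clk=1
t8.Δ3 u=0 p=0 r=1 q=0 clk=1
t9.Δ0 u=0 p=0 r=1 q=0 clk=1
t9.Δ1 u=0 p=0 r=1 q=0 clk=0
t10.Δ0 u=0 p=0 r=1 q=0 clk=0
t10.Δ1 u=0 p=0 r=1 q=0 clk=1
t10.Δ2 u=0 p=1 r=1 q=0 clk=1
t10.Δ3 u=0 p=1 r=0 q=0 clk=1
t11.Δ0 u=0 p=1 r=0 q=0 clk=1
t11.Δ1 u=0 p=1 r=0 q=0 clk=0
t12.Δ0 u=0 p=1 r=0 q=0 clk=0
t12.Δ1 u=0 p=1 r=0 q=0 clk=1
t12.Δ2 u=0 p=0 r=0 q=0 clk=1
t12.Δ3 u=0 p=0 r=1 q=0 clk=1
t13.Δ0 u=0 p=0 r=1 q=0 clk=1
t13.Δ1 u=0 p=0 r=1 q=0 clk=0
t14.Δ0 u=0 p=0 r=1 q=0 clk=0
t14.Δ1 u=0 p=0 r=1 q=0 clk=1
t14.Δ2 u=0 p=1 r=1 q=0 clk=1
t14.Δ3 u=0 p=1 r=0 q=0 clk=1
t15.Δ0 u=0 p=1 r=0 q=0 clk=1
t15.Δ1 u=0 p=1 r=0 q=0 clk=0
t16.Δ0 u=0 p=1 r=0 q=0 clk=0
t16.Δ1 u=0 p=1 r=0 q=0 clk=1
t16.Δ2 u=0 p=0 r=0 q=0 clk=1
t16.Δ3 u=0 p=0 r=1 q=0 clk=1
t17.Δ0 u=0 p=0 r=1 q=0 clk=1
t17.Δ1 u=0 p=0 r=1 q=0 clk=0
t18.Δ0 u=0 p=0 r=1 q=0 clk=0
t18.Δ1 u=0 p=0 r=1 q=0 clk=1
t18.Δ2 u=0 p=1 r=1 q=0 clk=1
t18.Δ3 u=0 p=1 r=0 q=0 clk=1
t19.Δ0 u=0 p=1 r=0 q=0 clk=1
t19.Δ1 u=0 p=1 r=0 q=0 clk=0

0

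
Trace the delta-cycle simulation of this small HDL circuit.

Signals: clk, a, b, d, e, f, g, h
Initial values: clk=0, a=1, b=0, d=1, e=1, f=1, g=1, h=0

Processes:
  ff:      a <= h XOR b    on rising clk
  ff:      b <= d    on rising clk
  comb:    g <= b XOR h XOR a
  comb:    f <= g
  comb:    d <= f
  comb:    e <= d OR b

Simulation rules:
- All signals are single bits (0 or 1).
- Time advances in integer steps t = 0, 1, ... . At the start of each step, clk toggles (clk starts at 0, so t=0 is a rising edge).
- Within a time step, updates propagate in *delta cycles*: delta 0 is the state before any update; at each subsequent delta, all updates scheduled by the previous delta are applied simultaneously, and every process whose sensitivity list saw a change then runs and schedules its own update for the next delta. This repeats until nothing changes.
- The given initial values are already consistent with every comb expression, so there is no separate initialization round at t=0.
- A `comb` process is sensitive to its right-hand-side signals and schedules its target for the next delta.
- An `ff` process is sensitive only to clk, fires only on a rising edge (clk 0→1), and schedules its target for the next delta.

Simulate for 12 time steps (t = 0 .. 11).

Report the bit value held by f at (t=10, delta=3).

t0.Δ0 a=1 d=1 f=1 e=1 g=1 h=0 clk=0 b=0
t0.Δ1 a=1 d=1 f=1 e=1 g=1 h=0 clk=1 b=0
t0.Δ2 a=0 d=1 f=1 e=1 g=1 h=0 clk=1 b=1
t1.Δ0 a=0 d=1 f=1 e=1 g=1 h=0 clk=1 b=1
t1.Δ1 a=0 d=1 f=1 e=1 g=1 h=0 clk=0 b=1
t2.Δ0 a=0 d=1 f=1 e=1 g=1 h=0 clk=0 b=1
t2.Δ1 a=0 d=1 f=1 e=1 g=1 h=0 clk=1 b=1
t2.Δ2 a=1 d=1 f=1 e=1 g=1 h=0 clk=1 b=1
t2.Δ3 a=1 d=1 f=1 e=1 g=0 h=0 clk=1 b=1
t2.Δ4 a=1 d=1 f=0 e=1 g=0 h=0 clk=1 b=1
t2.Δ5 a=1 d=0 f=0 e=1 g=0 h=0 clk=1 b=1
t3.Δ0 a=1 d=0 f=0 e=1 g=0 h=0 clk=1 b=1
t3.Δ1 a=1 d=0 f=0 e=1 g=0 h=0 clk=0 b=1
t4.Δ0 a=1 d=0 f=0 e=1 g=0 h=0 clk=0 b=1
t4.Δ1 a=1 d=0 f=0 e=1 g=0 h=0 clk=1 b=1
t4.Δ2 a=1 d=0 f=0 e=1 g=0 h=0 clk=1 b=0
t4.Δ3 a=1 d=0 f=0 e=0 g=1 h=0 clk=1 b=0
t4.Δ4 a=1 d=0 f=1 e=0 g=1 h=0 clk=1 b=0
t4.Δ5 a=1 d=1 f=1 e=0 g=1 h=0 clk=1 b=0
t4.Δ6 a=1 d=1 f=1 e=1 g=1 h=0 clk=1 b=0
t5.Δ0 a=1 d=1 f=1 e=1 g=1 h=0 clk=1 b=0
t5.Δ1 a=1 d=1 f=1 e=1 g=1 h=0 clk=0 b=0
t6.Δ0 a=1 d=1 f=1 e=1 g=1 h=0 clk=0 b=0
t6.Δ1 a=1 d=1 f=1 e=1 g=1 h=0 clk=1 b=0
t6.Δ2 a=0 d=1 f=1 e=1 g=1 h=0 clk=1 b=1
t7.Δ0 a=0 d=1 f=1 e=1 g=1 h=0 clk=1 b=1
t7.Δ1 a=0 d=1 f=1 e=1 g=1 h=0 clk=0 b=1
t8.Δ0 a=0 d=1 f=1 e=1 g=1 h=0 clk=0 b=1
t8.Δ1 a=0 d=1 f=1 e=1 g=1 h=0 clk=1 b=1
t8.Δ2 a=1 d=1 f=1 e=1 g=1 h=0 clk=1 b=1
t8.Δ3 a=1 d=1 f=1 e=1 g=0 h=0 clk=1 b=1
t8.Δ4 a=1 d=1 f=0 e=1 g=0 h=0 clk=1 b=1
t8.Δ5 a=1 d=0 f=0 e=1 g=0 h=0 clk=1 b=1
t9.Δ0 a=1 d=0 f=0 e=1 g=0 h=0 clk=1 b=1
t9.Δ1 a=1 d=0 f=0 e=1 g=0 h=0 clk=0 b=1
t10.Δ0 a=1 d=0 f=0 e=1 g=0 h=0 clk=0 b=1
t10.Δ1 a=1 d=0 f=0 e=1 g=0 h=0 clk=1 b=1
t10.Δ2 a=1 d=0 f=0 e=1 g=0 h=0 clk=1 b=0
t10.Δ3 a=1 d=0 f=0 e=0 g=1 h=0 clk=1 b=0
t10.Δ4 a=1 d=0 f=1 e=0 g=1 h=0 clk=1 b=0
t10.Δ5 a=1 d=1 f=1 e=0 g=1 h=0 clk=1 b=0
t10.Δ6 a=1 d=1 f=1 e=1 g=1 h=0 clk=1 b=0
t11.Δ0 a=1 d=1 f=1 e=1 g=1 h=0 clk=1 b=0
t11.Δ1 a=1 d=1 f=1 e=1 g=1 h=0 clk=0 b=0

0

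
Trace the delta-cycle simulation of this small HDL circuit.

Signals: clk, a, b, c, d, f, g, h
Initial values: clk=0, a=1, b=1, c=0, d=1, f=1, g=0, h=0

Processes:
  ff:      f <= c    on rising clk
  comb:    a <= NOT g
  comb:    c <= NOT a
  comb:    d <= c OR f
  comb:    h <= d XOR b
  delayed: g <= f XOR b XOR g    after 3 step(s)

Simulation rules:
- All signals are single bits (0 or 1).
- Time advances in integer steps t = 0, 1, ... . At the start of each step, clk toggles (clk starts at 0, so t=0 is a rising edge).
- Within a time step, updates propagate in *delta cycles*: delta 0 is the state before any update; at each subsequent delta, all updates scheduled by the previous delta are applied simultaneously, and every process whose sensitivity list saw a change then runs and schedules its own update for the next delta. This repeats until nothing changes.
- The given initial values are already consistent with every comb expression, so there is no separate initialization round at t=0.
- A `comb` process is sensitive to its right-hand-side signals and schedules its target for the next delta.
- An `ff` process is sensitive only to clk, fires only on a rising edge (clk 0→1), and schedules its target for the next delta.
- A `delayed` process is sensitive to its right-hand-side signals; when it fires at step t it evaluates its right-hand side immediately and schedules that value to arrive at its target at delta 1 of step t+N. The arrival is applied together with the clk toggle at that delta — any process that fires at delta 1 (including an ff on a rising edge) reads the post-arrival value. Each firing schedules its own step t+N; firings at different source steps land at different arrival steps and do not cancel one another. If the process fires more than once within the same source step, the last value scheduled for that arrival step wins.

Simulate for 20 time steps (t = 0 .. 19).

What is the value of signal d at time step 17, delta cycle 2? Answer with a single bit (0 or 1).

0

t=0 Δ0: d=1 f=1 a=1 clk=0 g=0 c=0 h=0 b=1
  Δ1: clk:0→1
  Δ2: f:1→0
  Δ3: d:1→0
  Δ4: h:0→1
  (4Δ to stable)
t=1 Δ0: d=0 f=0 a=1 clk=1 g=0 c=0 h=1 b=1
  Δ1: clk:1→0
  (1Δ to stable)
t=2 Δ0: d=0 f=0 a=1 clk=0 g=0 c=0 h=1 b=1
  Δ1: clk:0→1
  (1Δ to stable)
t=3 Δ0: d=0 f=0 a=1 clk=1 g=0 c=0 h=1 b=1
  Δ1: clk:1→0, g:0→1
  Δ2: a:1→0
  Δ3: c:0→1
  Δ4: d:0→1
  Δ5: h:1→0
  (5Δ to stable)
t=4 Δ0: d=1 f=0 a=0 clk=0 g=1 c=1 h=0 b=1
  Δ1: clk:0→1
  Δ2: f:0→1
  (2Δ to stable)
t=5 Δ0: d=1 f=1 a=0 clk=1 g=1 c=1 h=0 b=1
  Δ1: clk:1→0
  (1Δ to stable)
t=6 Δ0: d=1 f=1 a=0 clk=0 g=1 c=1 h=0 b=1
  Δ1: clk:0→1, g:1→0
  Δ2: a:0→1
  Δ3: c:1→0
  (3Δ to stable)
t=7 Δ0: d=1 f=1 a=1 clk=1 g=0 c=0 h=0 b=1
  Δ1: clk:1→0, g:0→1
  Δ2: a:1→0
  Δ3: c:0→1
  (3Δ to stable)
t=8 Δ0: d=1 f=1 a=0 clk=0 g=1 c=1 h=0 b=1
  Δ1: clk:0→1
  (1Δ to stable)
t=9 Δ0: d=1 f=1 a=0 clk=1 g=1 c=1 h=0 b=1
  Δ1: clk:1→0, g:1→0
  Δ2: a:0→1
  Δ3: c:1→0
  (3Δ to stable)
t=10 Δ0: d=1 f=1 a=1 clk=0 g=0 c=0 h=0 b=1
  Δ1: clk:0→1, g:0→1
  Δ2: f:1→0, a:1→0
  Δ3: d:1→0, c:0→1
  Δ4: d:0→1, h:0→1
  Δ5: h:1→0
  (5Δ to stable)
t=11 Δ0: d=1 f=0 a=0 clk=1 g=1 c=1 h=0 b=1
  Δ1: clk:1→0
  (1Δ to stable)
t=12 Δ0: d=1 f=0 a=0 clk=0 g=1 c=1 h=0 b=1
  Δ1: clk:0→1, g:1→0
  Δ2: f:0→1, a:0→1
  Δ3: c:1→0
  (3Δ to stable)
t=13 Δ0: d=1 f=1 a=1 clk=1 g=0 c=0 h=0 b=1
  Δ1: clk:1→0
  (1Δ to stable)
t=14 Δ0: d=1 f=1 a=1 clk=0 g=0 c=0 h=0 b=1
  Δ1: clk:0→1
  Δ2: f:1→0
  Δ3: d:1→0
  Δ4: h:0→1
  (4Δ to stable)
t=15 Δ0: d=0 f=0 a=1 clk=1 g=0 c=0 h=1 b=1
  Δ1: clk:1→0
  (1Δ to stable)
t=16 Δ0: d=0 f=0 a=1 clk=0 g=0 c=0 h=1 b=1
  Δ1: clk:0→1
  (1Δ to stable)
t=17 Δ0: d=0 f=0 a=1 clk=1 g=0 c=0 h=1 b=1
  Δ1: clk:1→0, g:0→1
  Δ2: a:1→0
  Δ3: c:0→1
  Δ4: d:0→1
  Δ5: h:1→0
  (5Δ to stable)
t=18 Δ0: d=1 f=0 a=0 clk=0 g=1 c=1 h=0 b=1
  Δ1: clk:0→1
  Δ2: f:0→1
  (2Δ to stable)
t=19 Δ0: d=1 f=1 a=0 clk=1 g=1 c=1 h=0 b=1
  Δ1: clk:1→0
  (1Δ to stable)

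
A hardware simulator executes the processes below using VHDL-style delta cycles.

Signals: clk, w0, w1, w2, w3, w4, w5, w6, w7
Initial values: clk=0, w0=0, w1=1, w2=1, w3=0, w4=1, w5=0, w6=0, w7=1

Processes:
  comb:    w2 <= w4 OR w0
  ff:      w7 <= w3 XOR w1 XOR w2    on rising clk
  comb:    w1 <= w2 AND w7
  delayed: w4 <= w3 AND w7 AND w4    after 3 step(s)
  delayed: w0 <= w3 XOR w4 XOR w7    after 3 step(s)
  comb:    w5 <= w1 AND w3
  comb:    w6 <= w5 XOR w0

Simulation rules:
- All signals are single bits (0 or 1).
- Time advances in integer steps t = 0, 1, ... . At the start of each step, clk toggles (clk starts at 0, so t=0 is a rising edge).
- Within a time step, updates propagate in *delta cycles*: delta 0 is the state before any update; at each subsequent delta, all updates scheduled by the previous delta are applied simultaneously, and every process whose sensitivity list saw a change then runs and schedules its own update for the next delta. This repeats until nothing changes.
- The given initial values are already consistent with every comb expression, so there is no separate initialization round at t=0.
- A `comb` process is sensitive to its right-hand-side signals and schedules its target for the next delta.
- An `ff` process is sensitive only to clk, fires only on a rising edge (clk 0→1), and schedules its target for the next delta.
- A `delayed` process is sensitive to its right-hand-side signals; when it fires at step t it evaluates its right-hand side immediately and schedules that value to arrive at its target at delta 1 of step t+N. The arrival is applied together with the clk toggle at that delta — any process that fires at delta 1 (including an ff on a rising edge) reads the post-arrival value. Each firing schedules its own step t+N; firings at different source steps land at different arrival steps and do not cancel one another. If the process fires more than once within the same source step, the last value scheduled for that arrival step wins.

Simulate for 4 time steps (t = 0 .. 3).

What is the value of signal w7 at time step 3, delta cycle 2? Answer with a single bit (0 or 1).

[bits: w3,clk,w0,w4,w5,w2,w1,w6,w7]
t=0: Δ0=000101101 Δ1=010101101 Δ2=010101100 Δ3=010101000 | 3Δ
t=1: Δ0=010101000 Δ1=000101000 | 1Δ
t=2: Δ0=000101000 Δ1=010101000 Δ2=010101001 Δ3=010101101 | 3Δ
t=3: Δ0=010101101 Δ1=001001101 Δ2=001001111 | 2Δ

1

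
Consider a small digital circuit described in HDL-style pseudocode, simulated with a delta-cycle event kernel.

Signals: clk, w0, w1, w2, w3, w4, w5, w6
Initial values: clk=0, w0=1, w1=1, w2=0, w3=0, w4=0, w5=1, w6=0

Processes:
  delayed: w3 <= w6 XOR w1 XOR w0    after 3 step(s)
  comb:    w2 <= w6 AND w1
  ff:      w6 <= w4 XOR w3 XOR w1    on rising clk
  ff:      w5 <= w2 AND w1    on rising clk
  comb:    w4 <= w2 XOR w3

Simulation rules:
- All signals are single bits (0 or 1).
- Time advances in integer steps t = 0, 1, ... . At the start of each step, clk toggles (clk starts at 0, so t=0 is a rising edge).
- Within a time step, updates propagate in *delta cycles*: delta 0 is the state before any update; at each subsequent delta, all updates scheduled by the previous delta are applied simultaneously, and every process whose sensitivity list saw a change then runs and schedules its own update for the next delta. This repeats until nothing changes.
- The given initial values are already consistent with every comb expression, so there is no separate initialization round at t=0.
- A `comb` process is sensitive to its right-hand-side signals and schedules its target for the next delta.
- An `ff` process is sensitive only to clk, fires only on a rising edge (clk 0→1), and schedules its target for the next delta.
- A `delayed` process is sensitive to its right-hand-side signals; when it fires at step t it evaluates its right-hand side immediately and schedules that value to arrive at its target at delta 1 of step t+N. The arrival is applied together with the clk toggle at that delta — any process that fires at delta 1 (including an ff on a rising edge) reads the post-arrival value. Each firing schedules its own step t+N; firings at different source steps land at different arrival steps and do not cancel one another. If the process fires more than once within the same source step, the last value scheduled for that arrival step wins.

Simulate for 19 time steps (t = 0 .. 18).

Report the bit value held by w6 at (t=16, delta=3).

[bits: w2,clk,w0,w1,w3,w5,w6,w4]
t=0: Δ0=00110100 Δ1=01110100 Δ2=01110010 Δ3=11110010 Δ4=11110011 | 4Δ
t=1: Δ0=11110011 Δ1=10110011 | 1Δ
t=2: Δ0=10110011 Δ1=11110011 Δ2=11110101 Δ3=01110101 Δ4=01110100 | 4Δ
t=3: Δ0=01110100 Δ1=00111100 Δ2=00111101 | 2Δ
t=4: Δ0=00111101 Δ1=01111101 Δ2=01111011 Δ3=11111011 Δ4=11111010 | 4Δ
t=5: Δ0=11111010 Δ1=10110010 Δ2=10110011 | 2Δ
t=6: Δ0=10110011 Δ1=11110011 Δ2=11110101 Δ3=01110101 Δ4=01110100 | 4Δ
t=7: Δ0=01110100 Δ1=00111100 Δ2=00111101 | 2Δ
t=8: Δ0=00111101 Δ1=01111101 Δ2=01111011 Δ3=11111011 Δ4=11111010 | 4Δ
t=9: Δ0=11111010 Δ1=10110010 Δ2=10110011 | 2Δ
t=10: Δ0=10110011 Δ1=11110011 Δ2=11110101 Δ3=01110101 Δ4=01110100 | 4Δ
t=11: Δ0=01110100 Δ1=00111100 Δ2=00111101 | 2Δ
t=12: Δ0=00111101 Δ1=01111101 Δ2=01111011 Δ3=11111011 Δ4=11111010 | 4Δ
t=13: Δ0=11111010 Δ1=10110010 Δ2=10110011 | 2Δ
t=14: Δ0=10110011 Δ1=11110011 Δ2=11110101 Δ3=01110101 Δ4=01110100 | 4Δ
t=15: Δ0=01110100 Δ1=00111100 Δ2=00111101 | 2Δ
t=16: Δ0=00111101 Δ1=01111101 Δ2=01111011 Δ3=11111011 Δ4=11111010 | 4Δ
t=17: Δ0=11111010 Δ1=10110010 Δ2=10110011 | 2Δ
t=18: Δ0=10110011 Δ1=11110011 Δ2=11110101 Δ3=01110101 Δ4=01110100 | 4Δ

1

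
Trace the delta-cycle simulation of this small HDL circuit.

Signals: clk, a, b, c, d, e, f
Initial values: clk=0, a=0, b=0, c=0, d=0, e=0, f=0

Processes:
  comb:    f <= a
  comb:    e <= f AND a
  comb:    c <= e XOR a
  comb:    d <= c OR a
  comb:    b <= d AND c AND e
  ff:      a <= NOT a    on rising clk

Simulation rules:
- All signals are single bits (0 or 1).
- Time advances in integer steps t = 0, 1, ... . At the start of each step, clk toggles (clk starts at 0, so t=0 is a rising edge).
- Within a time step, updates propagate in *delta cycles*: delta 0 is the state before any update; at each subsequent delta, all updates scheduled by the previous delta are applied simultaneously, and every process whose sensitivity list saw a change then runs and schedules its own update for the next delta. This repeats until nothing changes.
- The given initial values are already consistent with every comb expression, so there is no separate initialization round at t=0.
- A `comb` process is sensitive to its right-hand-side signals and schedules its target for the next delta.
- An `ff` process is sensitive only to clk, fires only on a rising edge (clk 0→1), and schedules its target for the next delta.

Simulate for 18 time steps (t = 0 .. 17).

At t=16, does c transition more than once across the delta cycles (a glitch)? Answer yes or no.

yes

t=0 Δ0: c=0 b=0 a=0 d=0 f=0 e=0 clk=0
  Δ1: clk:0→1
  Δ2: a:0→1
  Δ3: c:0→1, d:0→1, f:0→1
  Δ4: e:0→1
  Δ5: c:1→0, b:0→1
  Δ6: b:1→0
  (6Δ to stable)
t=1 Δ0: c=0 b=0 a=1 d=1 f=1 e=1 clk=1
  Δ1: clk:1→0
  (1Δ to stable)
t=2 Δ0: c=0 b=0 a=1 d=1 f=1 e=1 clk=0
  Δ1: clk:0→1
  Δ2: a:1→0
  Δ3: c:0→1, d:1→0, f:1→0, e:1→0
  Δ4: c:1→0, d:0→1
  Δ5: d:1→0
  (5Δ to stable)
t=3 Δ0: c=0 b=0 a=0 d=0 f=0 e=0 clk=1
  Δ1: clk:1→0
  (1Δ to stable)
t=4 Δ0: c=0 b=0 a=0 d=0 f=0 e=0 clk=0
  Δ1: clk:0→1
  Δ2: a:0→1
  Δ3: c:0→1, d:0→1, f:0→1
  Δ4: e:0→1
  Δ5: c:1→0, b:0→1
  Δ6: b:1→0
  (6Δ to stable)
t=5 Δ0: c=0 b=0 a=1 d=1 f=1 e=1 clk=1
  Δ1: clk:1→0
  (1Δ to stable)
t=6 Δ0: c=0 b=0 a=1 d=1 f=1 e=1 clk=0
  Δ1: clk:0→1
  Δ2: a:1→0
  Δ3: c:0→1, d:1→0, f:1→0, e:1→0
  Δ4: c:1→0, d:0→1
  Δ5: d:1→0
  (5Δ to stable)
t=7 Δ0: c=0 b=0 a=0 d=0 f=0 e=0 clk=1
  Δ1: clk:1→0
  (1Δ to stable)
t=8 Δ0: c=0 b=0 a=0 d=0 f=0 e=0 clk=0
  Δ1: clk:0→1
  Δ2: a:0→1
  Δ3: c:0→1, d:0→1, f:0→1
  Δ4: e:0→1
  Δ5: c:1→0, b:0→1
  Δ6: b:1→0
  (6Δ to stable)
t=9 Δ0: c=0 b=0 a=1 d=1 f=1 e=1 clk=1
  Δ1: clk:1→0
  (1Δ to stable)
t=10 Δ0: c=0 b=0 a=1 d=1 f=1 e=1 clk=0
  Δ1: clk:0→1
  Δ2: a:1→0
  Δ3: c:0→1, d:1→0, f:1→0, e:1→0
  Δ4: c:1→0, d:0→1
  Δ5: d:1→0
  (5Δ to stable)
t=11 Δ0: c=0 b=0 a=0 d=0 f=0 e=0 clk=1
  Δ1: clk:1→0
  (1Δ to stable)
t=12 Δ0: c=0 b=0 a=0 d=0 f=0 e=0 clk=0
  Δ1: clk:0→1
  Δ2: a:0→1
  Δ3: c:0→1, d:0→1, f:0→1
  Δ4: e:0→1
  Δ5: c:1→0, b:0→1
  Δ6: b:1→0
  (6Δ to stable)
t=13 Δ0: c=0 b=0 a=1 d=1 f=1 e=1 clk=1
  Δ1: clk:1→0
  (1Δ to stable)
t=14 Δ0: c=0 b=0 a=1 d=1 f=1 e=1 clk=0
  Δ1: clk:0→1
  Δ2: a:1→0
  Δ3: c:0→1, d:1→0, f:1→0, e:1→0
  Δ4: c:1→0, d:0→1
  Δ5: d:1→0
  (5Δ to stable)
t=15 Δ0: c=0 b=0 a=0 d=0 f=0 e=0 clk=1
  Δ1: clk:1→0
  (1Δ to stable)
t=16 Δ0: c=0 b=0 a=0 d=0 f=0 e=0 clk=0
  Δ1: clk:0→1
  Δ2: a:0→1
  Δ3: c:0→1, d:0→1, f:0→1
  Δ4: e:0→1
  Δ5: c:1→0, b:0→1
  Δ6: b:1→0
  (6Δ to stable)
t=17 Δ0: c=0 b=0 a=1 d=1 f=1 e=1 clk=1
  Δ1: clk:1→0
  (1Δ to stable)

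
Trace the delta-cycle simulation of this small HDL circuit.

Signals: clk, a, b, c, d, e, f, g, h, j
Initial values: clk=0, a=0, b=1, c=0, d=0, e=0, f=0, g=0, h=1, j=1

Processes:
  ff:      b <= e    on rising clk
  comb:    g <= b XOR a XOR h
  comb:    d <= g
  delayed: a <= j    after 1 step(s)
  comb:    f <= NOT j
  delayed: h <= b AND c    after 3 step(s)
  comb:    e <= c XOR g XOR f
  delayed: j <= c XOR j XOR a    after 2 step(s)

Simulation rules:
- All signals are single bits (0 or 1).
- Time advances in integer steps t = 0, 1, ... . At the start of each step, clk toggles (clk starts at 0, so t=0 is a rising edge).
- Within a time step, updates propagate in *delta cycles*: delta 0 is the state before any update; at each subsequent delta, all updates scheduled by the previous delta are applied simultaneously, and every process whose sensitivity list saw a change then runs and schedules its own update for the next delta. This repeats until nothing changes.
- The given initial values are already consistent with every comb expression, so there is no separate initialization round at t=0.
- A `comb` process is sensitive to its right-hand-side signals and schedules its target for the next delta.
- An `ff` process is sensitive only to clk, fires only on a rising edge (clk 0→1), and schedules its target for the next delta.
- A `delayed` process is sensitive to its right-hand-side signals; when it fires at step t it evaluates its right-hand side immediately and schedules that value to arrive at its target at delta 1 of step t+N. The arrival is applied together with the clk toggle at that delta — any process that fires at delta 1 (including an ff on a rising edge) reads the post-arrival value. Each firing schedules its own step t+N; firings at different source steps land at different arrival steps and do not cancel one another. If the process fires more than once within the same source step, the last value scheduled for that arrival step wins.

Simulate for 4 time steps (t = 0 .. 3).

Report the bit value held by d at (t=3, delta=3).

1

[bits: a,d,e,clk,h,f,c,g,b,j]
t=0: Δ0=0000100011 Δ1=0001100011 Δ2=0001100001 Δ3=0001100101 Δ4=0111100101 | 4Δ
t=1: Δ0=0111100101 Δ1=0110100101 | 1Δ
t=2: Δ0=0110100101 Δ1=0111100101 Δ2=0111100111 Δ3=0111100011 Δ4=0001100011 | 4Δ
t=3: Δ0=0001100011 Δ1=0000000011 Δ2=0000000111 Δ3=0110000111 | 3Δ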